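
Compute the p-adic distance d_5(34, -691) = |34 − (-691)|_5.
d_5(34, -691) = 1/25

Step 1 — x − y = 34 − (-691) = 725. Step 2 — v_5(725) = 2 (factor: 725 = (5^2 · 29); the sign does not affect v_p). Step 3 — |x − y|_5 = 5^{-2} = 1/25.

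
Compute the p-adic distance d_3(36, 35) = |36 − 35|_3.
d_3(36, 35) = 1

Step 1 — x − y = 36 − 35 = 1. Step 2 — v_3(1) = 0 (factor: 1 = (3^0 · 1); the sign does not affect v_p). Step 3 — |x − y|_3 = 3^{0} = 1.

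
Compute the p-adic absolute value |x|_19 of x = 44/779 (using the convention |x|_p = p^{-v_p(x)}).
|44/779|_19 = 19

Step 1 — compute v_19(x) by factoring powers of 19 out of the numerator and denominator: v_19(44/779) = -1. Step 2 — apply |x|_p = p^{-v_p(x)} = 19^{1} = 19.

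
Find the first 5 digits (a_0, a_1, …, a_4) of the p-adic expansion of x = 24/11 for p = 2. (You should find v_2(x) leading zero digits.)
(a_0, …, a_4) = (0, 0, 0, 1, 0)

v_2(24/11) = 3, so a_0 = ... = a_2 = 0. Factor out: x = 2^3 · u with u = 3/11 a unit in ℤ_2. Expand u iteratively via a_{v+i} = u_i mod 2, u_{i+1} = (u_i − a_{v+i})/2:
  u_0 = 3/11;  a_3 = 1;  u_1 = (u_0 − 1)/2 = -4/11
  u_1 = -4/11;  a_4 = 0;  u_2 = (u_1 − 0)/2 = -2/11
Digits: (0, 0, 0, 1, 0).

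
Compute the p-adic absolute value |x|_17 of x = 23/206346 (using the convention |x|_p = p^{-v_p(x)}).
|23/206346|_17 = 4913

Step 1 — compute v_17(x) by factoring powers of 17 out of the numerator and denominator: v_17(23/206346) = -3. Step 2 — apply |x|_p = p^{-v_p(x)} = 17^{3} = 4913.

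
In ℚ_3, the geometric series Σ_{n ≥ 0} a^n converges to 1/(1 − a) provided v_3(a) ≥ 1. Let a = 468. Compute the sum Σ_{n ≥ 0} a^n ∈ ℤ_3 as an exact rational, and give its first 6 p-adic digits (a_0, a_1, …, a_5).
Σ a^n = 1/(1 − a) = -1/467;  first 6 digits = (1, 0, 1, 2, 0, 0)

v_3(a) = 2 ≥ 1, so the series converges in ℤ_3 to 1/(1 − a) = 1/(1 − 468) = -1/467. Expand this rational in ℤ_3: compute digits iteratively via d_i = x_i mod 3, x_{i+1} = (x_i − d_i)/3. The first 6 digits are (1, 0, 1, 2, 0, 0).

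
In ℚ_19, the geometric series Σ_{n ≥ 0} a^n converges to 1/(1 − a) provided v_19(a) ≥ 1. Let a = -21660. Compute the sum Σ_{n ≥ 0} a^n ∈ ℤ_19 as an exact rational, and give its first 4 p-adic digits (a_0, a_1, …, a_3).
Σ a^n = 1/(1 − a) = 1/21661;  first 4 digits = (1, 0, 16, 15)

v_19(a) = 2 ≥ 1, so the series converges in ℤ_19 to 1/(1 − a) = 1/(1 − (-21660)) = 1/21661. Expand this rational in ℤ_19: compute digits iteratively via d_i = x_i mod 19, x_{i+1} = (x_i − d_i)/19. The first 4 digits are (1, 0, 16, 15).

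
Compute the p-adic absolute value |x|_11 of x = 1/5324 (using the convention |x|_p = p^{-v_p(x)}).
|1/5324|_11 = 1331

Step 1 — compute v_11(x) by factoring powers of 11 out of the numerator and denominator: v_11(1/5324) = -3. Step 2 — apply |x|_p = p^{-v_p(x)} = 11^{3} = 1331.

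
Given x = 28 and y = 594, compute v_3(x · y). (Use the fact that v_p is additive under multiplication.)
v_3(16632) = 3

v_p(x) = 0 (factor: 28 = 3^0 · 28); v_p(y) = 3 (factor: 594 = 3^3 · 22). Additivity: v_p(xy) = v_p(x) + v_p(y) = 0 + 3 = 3. (Direct check: xy = 16632 = 3^3 · (616).)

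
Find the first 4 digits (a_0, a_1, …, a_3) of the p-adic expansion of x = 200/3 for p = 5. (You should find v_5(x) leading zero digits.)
(a_0, …, a_3) = (0, 0, 1, 2)

v_5(200/3) = 2, so a_0 = ... = a_1 = 0. Factor out: x = 5^2 · u with u = 8/3 a unit in ℤ_5. Expand u iteratively via a_{v+i} = u_i mod 5, u_{i+1} = (u_i − a_{v+i})/5:
  u_0 = 8/3;  a_2 = 1;  u_1 = (u_0 − 1)/5 = 1/3
  u_1 = 1/3;  a_3 = 2;  u_2 = (u_1 − 2)/5 = -1/3
Digits: (0, 0, 1, 2).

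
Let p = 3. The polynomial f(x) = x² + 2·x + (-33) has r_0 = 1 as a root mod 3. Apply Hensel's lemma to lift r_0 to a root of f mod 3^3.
r_2 = 13 (mod 27)

Hensel: r_{i+1} = r_i − f(r_i)·(f′(r_i))^{-1} mod 3^{i+2}, f′(x) = 2x + 2. Iterate:
  r_0 = 1 (mod 3)
  r_1 = 4 (mod 9)
  r_2 = 13 (mod 27)
Final: r = 13 satisfies f(r) ≡ 0 mod 3^3.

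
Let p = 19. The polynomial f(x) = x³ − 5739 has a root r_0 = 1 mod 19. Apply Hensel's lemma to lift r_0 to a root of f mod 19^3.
r_2 = 229 (mod 6859)

Hensel: r_{i+1} = r_i − f(r_i)/f′(r_i) mod 19^{i+2}, where f′(x) = 3x². Iterate:
  r_0 = 1 (mod 19)
  r_1 = 229 (mod 361)
  r_2 = 229 (mod 6859)
Final: r = 229 with f(r) ≡ 0 mod 19^3.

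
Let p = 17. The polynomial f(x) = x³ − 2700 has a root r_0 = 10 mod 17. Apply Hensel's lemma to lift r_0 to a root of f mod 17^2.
r_1 = 112 (mod 289)

Hensel: r_{i+1} = r_i − f(r_i)/f′(r_i) mod 17^{i+2}, where f′(x) = 3x². Iterate:
  r_0 = 10 (mod 17)
  r_1 = 112 (mod 289)
Final: r = 112 with f(r) ≡ 0 mod 17^2.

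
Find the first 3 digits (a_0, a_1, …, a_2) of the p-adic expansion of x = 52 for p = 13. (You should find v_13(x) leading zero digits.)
(a_0, …, a_2) = (0, 4, 0)

v_13(52) = 1, so a_0 = ... = a_0 = 0. Factor out: x = 13^1 · u with u = 4 a unit in ℤ_13. Expand u iteratively via a_{v+i} = u_i mod 13, u_{i+1} = (u_i − a_{v+i})/13:
  u_0 = 4;  a_1 = 4;  u_1 = (u_0 − 4)/13 = 0
  u_1 = 0;  a_2 = 0;  u_2 = (u_1 − 0)/13 = 0
Digits: (0, 4, 0).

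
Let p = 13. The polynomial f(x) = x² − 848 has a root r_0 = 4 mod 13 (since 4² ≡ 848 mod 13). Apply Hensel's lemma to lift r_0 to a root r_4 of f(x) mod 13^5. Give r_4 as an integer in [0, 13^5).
r_4 = 5347 (mod 371293)

Hensel's recurrence: r_{i+1} = r_i − f(r_i)·(f′(r_i))^{-1} mod 13^{i+2}, with f′(x) = 2x. Iterate:
  r_0 = 4 (mod 13)
  r_1 = 108 (mod 169)
  r_2 = 953 (mod 2197)
  r_3 = 5347 (mod 28561)
  r_4 = 5347 (mod 371293)
Final: r_4 = 5347, and one checks f(r_4) ≡ 0 mod 13^5.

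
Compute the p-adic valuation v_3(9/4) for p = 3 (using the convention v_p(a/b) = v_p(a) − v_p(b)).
v_3(9/4) = 2

Factor powers of 3 from the numerator and denominator of the reduced fraction: 9 = 3^2 · 1 and 4 = 3^0 · 4. Apply v_p(a/b) = v_p(a) − v_p(b): v_3(9/4) = 2 − 0 = 2.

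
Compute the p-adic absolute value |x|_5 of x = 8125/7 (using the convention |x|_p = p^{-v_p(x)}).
|8125/7|_5 = 1/625

Step 1 — compute v_5(x) by factoring powers of 5 out of the numerator and denominator: v_5(8125/7) = 4. Step 2 — apply |x|_p = p^{-v_p(x)} = 5^{-4} = 1/625.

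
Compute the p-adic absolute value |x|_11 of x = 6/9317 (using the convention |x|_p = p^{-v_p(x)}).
|6/9317|_11 = 1331

Step 1 — compute v_11(x) by factoring powers of 11 out of the numerator and denominator: v_11(6/9317) = -3. Step 2 — apply |x|_p = p^{-v_p(x)} = 11^{3} = 1331.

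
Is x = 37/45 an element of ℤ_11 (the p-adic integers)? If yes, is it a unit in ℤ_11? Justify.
x ∈ ℤ_11^× (unit); v_11(x) = 0

ℤ_11 = {x ∈ ℚ_11 : v_11(x) ≥ 0} and ℤ_11^× = {x ∈ ℤ_11 : v_11(x) = 0}. Here v_11(37/45) = v_11(num) − v_11(den) = 0; compare against these criteria.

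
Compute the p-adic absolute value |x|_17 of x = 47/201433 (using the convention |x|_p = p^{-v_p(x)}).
|47/201433|_17 = 4913

Step 1 — compute v_17(x) by factoring powers of 17 out of the numerator and denominator: v_17(47/201433) = -3. Step 2 — apply |x|_p = p^{-v_p(x)} = 17^{3} = 4913.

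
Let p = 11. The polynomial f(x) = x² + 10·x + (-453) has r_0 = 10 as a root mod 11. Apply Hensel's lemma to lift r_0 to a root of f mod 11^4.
r_3 = 2749 (mod 14641)

Hensel: r_{i+1} = r_i − f(r_i)·(f′(r_i))^{-1} mod 11^{i+2}, f′(x) = 2x + 10. Iterate:
  r_0 = 10 (mod 11)
  r_1 = 87 (mod 121)
  r_2 = 87 (mod 1331)
  r_3 = 2749 (mod 14641)
Final: r = 2749 satisfies f(r) ≡ 0 mod 11^4.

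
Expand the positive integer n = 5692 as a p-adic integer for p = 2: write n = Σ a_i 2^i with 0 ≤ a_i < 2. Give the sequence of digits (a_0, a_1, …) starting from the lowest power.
(a_0, a_1, …) = (0, 0, 1, 1, 1, 1, 0, 0, 0, 1, 1, 0, 1)

Repeated division by 2 gives the digits low-to-high: 5692 = 1·2^2 + 1·2^3 + 1·2^4 + 1·2^5 + 1·2^9 + 1·2^10 + 1·2^12. Digit sequence: (0, 0, 1, 1, 1, 1, 0, 0, 0, 1, 1, 0, 1).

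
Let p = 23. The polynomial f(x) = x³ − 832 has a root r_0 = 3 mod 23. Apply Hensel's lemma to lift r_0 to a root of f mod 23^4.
r_3 = 247644 (mod 279841)

Hensel: r_{i+1} = r_i − f(r_i)/f′(r_i) mod 23^{i+2}, where f′(x) = 3x². Iterate:
  r_0 = 3 (mod 23)
  r_1 = 72 (mod 529)
  r_2 = 4304 (mod 12167)
  r_3 = 247644 (mod 279841)
Final: r = 247644 with f(r) ≡ 0 mod 23^4.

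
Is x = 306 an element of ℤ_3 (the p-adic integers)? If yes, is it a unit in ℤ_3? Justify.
x ∈ ℤ_3 but not a unit; v_3(x) = 2 > 0

ℤ_3 = {x ∈ ℚ_3 : v_3(x) ≥ 0} and ℤ_3^× = {x ∈ ℤ_3 : v_3(x) = 0}. Here v_3(306) = v_3(num) − v_3(den) = 2; compare against these criteria.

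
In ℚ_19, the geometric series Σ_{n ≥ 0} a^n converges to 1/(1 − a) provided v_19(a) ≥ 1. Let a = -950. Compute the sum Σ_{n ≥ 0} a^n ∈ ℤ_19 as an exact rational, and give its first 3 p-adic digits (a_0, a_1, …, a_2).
Σ a^n = 1/(1 − a) = 1/951;  first 3 digits = (1, 7, 8)

v_19(a) = 1 ≥ 1, so the series converges in ℤ_19 to 1/(1 − a) = 1/(1 − (-950)) = 1/951. Expand this rational in ℤ_19: compute digits iteratively via d_i = x_i mod 19, x_{i+1} = (x_i − d_i)/19. The first 3 digits are (1, 7, 8).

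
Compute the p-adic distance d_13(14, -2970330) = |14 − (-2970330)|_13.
d_13(14, -2970330) = 1/371293

Step 1 — x − y = 14 − (-2970330) = 2970344. Step 2 — v_13(2970344) = 5 (factor: 2970344 = (13^5 · 8); the sign does not affect v_p). Step 3 — |x − y|_13 = 13^{-5} = 1/371293.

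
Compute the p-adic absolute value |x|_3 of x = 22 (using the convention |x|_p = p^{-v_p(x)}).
|22|_3 = 1

Step 1 — compute v_3(x) by factoring powers of 3 out of the numerator and denominator: v_3(22) = 0. Step 2 — apply |x|_p = p^{-v_p(x)} = 3^{0} = 1.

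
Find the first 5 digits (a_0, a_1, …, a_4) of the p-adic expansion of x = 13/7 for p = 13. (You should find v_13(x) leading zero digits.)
(a_0, …, a_4) = (0, 2, 11, 1, 11)

v_13(13/7) = 1, so a_0 = ... = a_0 = 0. Factor out: x = 13^1 · u with u = 1/7 a unit in ℤ_13. Expand u iteratively via a_{v+i} = u_i mod 13, u_{i+1} = (u_i − a_{v+i})/13:
  u_0 = 1/7;  a_1 = 2;  u_1 = (u_0 − 2)/13 = -1/7
  u_1 = -1/7;  a_2 = 11;  u_2 = (u_1 − 11)/13 = -6/7
  u_2 = -6/7;  a_3 = 1;  u_3 = (u_2 − 1)/13 = -1/7
  u_3 = -1/7;  a_4 = 11;  u_4 = (u_3 − 11)/13 = -6/7
Digits: (0, 2, 11, 1, 11).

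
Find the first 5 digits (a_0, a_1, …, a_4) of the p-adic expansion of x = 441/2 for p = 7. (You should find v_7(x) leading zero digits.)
(a_0, …, a_4) = (0, 0, 1, 4, 3)

v_7(441/2) = 2, so a_0 = ... = a_1 = 0. Factor out: x = 7^2 · u with u = 9/2 a unit in ℤ_7. Expand u iteratively via a_{v+i} = u_i mod 7, u_{i+1} = (u_i − a_{v+i})/7:
  u_0 = 9/2;  a_2 = 1;  u_1 = (u_0 − 1)/7 = 1/2
  u_1 = 1/2;  a_3 = 4;  u_2 = (u_1 − 4)/7 = -1/2
  u_2 = -1/2;  a_4 = 3;  u_3 = (u_2 − 3)/7 = -1/2
Digits: (0, 0, 1, 4, 3).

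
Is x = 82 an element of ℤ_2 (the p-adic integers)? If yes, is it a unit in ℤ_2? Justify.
x ∈ ℤ_2 but not a unit; v_2(x) = 1 > 0

ℤ_2 = {x ∈ ℚ_2 : v_2(x) ≥ 0} and ℤ_2^× = {x ∈ ℤ_2 : v_2(x) = 0}. Here v_2(82) = v_2(num) − v_2(den) = 1; compare against these criteria.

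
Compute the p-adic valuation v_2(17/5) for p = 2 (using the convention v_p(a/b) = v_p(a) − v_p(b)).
v_2(17/5) = 0

Factor powers of 2 from the numerator and denominator of the reduced fraction: 17 = 2^0 · 17 and 5 = 2^0 · 5. Apply v_p(a/b) = v_p(a) − v_p(b): v_2(17/5) = 0 − 0 = 0.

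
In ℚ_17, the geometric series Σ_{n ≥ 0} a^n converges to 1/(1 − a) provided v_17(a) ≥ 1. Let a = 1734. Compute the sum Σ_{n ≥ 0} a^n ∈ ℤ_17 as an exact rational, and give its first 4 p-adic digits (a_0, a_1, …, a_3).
Σ a^n = 1/(1 − a) = -1/1733;  first 4 digits = (1, 0, 6, 0)

v_17(a) = 2 ≥ 1, so the series converges in ℤ_17 to 1/(1 − a) = 1/(1 − 1734) = -1/1733. Expand this rational in ℤ_17: compute digits iteratively via d_i = x_i mod 17, x_{i+1} = (x_i − d_i)/17. The first 4 digits are (1, 0, 6, 0).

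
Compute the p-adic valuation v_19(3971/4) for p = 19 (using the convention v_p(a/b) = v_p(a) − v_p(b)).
v_19(3971/4) = 2

Factor powers of 19 from the numerator and denominator of the reduced fraction: 3971 = 19^2 · 11 and 4 = 19^0 · 4. Apply v_p(a/b) = v_p(a) − v_p(b): v_19(3971/4) = 2 − 0 = 2.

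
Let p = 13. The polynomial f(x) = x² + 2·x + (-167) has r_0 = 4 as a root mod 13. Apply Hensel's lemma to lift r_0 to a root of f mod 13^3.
r_2 = 914 (mod 2197)

Hensel: r_{i+1} = r_i − f(r_i)·(f′(r_i))^{-1} mod 13^{i+2}, f′(x) = 2x + 2. Iterate:
  r_0 = 4 (mod 13)
  r_1 = 69 (mod 169)
  r_2 = 914 (mod 2197)
Final: r = 914 satisfies f(r) ≡ 0 mod 13^3.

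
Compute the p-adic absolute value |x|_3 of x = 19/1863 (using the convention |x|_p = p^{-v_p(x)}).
|19/1863|_3 = 81

Step 1 — compute v_3(x) by factoring powers of 3 out of the numerator and denominator: v_3(19/1863) = -4. Step 2 — apply |x|_p = p^{-v_p(x)} = 3^{4} = 81.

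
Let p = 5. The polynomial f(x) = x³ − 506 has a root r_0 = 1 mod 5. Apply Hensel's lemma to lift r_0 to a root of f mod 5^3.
r_2 = 111 (mod 125)

Hensel: r_{i+1} = r_i − f(r_i)/f′(r_i) mod 5^{i+2}, where f′(x) = 3x². Iterate:
  r_0 = 1 (mod 5)
  r_1 = 11 (mod 25)
  r_2 = 111 (mod 125)
Final: r = 111 with f(r) ≡ 0 mod 5^3.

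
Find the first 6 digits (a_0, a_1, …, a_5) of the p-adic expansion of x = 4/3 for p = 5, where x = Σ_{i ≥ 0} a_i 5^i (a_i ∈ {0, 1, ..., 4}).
(a_0, …, a_5) = (3, 3, 1, 3, 1, 3)

v_5(4/3) = 0 (numerator and denominator both coprime to 5), so x ∈ ℤ_5^×. Compute digits iteratively via a_i = x_i mod 5, x_{i+1} = (x_i − a_i)/5, with x_0 = x:
  x_0 = 4/3;  a_0 = 3;  x_1 = (x_0 − 3)/5 = -1/3
  x_1 = -1/3;  a_1 = 3;  x_2 = (x_1 − 3)/5 = -2/3
  x_2 = -2/3;  a_2 = 1;  x_3 = (x_2 − 1)/5 = -1/3
  x_3 = -1/3;  a_3 = 3;  x_4 = (x_3 − 3)/5 = -2/3
  x_4 = -2/3;  a_4 = 1;  x_5 = (x_4 − 1)/5 = -1/3
  x_5 = -1/3;  a_5 = 3;  x_6 = (x_5 − 3)/5 = -2/3
Digits: (3, 3, 1, 3, 1, 3).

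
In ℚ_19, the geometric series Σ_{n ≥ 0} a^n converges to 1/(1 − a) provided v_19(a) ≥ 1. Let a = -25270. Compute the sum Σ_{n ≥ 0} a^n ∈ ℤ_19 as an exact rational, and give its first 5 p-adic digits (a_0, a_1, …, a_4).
Σ a^n = 1/(1 − a) = 1/25271;  first 5 digits = (1, 0, 6, 15, 16)

v_19(a) = 2 ≥ 1, so the series converges in ℤ_19 to 1/(1 − a) = 1/(1 − (-25270)) = 1/25271. Expand this rational in ℤ_19: compute digits iteratively via d_i = x_i mod 19, x_{i+1} = (x_i − d_i)/19. The first 5 digits are (1, 0, 6, 15, 16).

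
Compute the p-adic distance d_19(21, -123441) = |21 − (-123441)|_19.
d_19(21, -123441) = 1/6859

Step 1 — x − y = 21 − (-123441) = 123462. Step 2 — v_19(123462) = 3 (factor: 123462 = (19^3 · 18); the sign does not affect v_p). Step 3 — |x − y|_19 = 19^{-3} = 1/6859.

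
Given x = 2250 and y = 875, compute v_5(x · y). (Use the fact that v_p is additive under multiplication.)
v_5(1968750) = 6

v_p(x) = 3 (factor: 2250 = 5^3 · 18); v_p(y) = 3 (factor: 875 = 5^3 · 7). Additivity: v_p(xy) = v_p(x) + v_p(y) = 3 + 3 = 6. (Direct check: xy = 1968750 = 5^6 · (126).)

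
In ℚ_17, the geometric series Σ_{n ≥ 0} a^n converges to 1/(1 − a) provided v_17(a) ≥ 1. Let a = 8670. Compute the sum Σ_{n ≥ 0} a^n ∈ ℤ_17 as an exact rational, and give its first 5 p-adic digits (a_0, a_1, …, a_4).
Σ a^n = 1/(1 − a) = -1/8669;  first 5 digits = (1, 0, 13, 1, 16)

v_17(a) = 2 ≥ 1, so the series converges in ℤ_17 to 1/(1 − a) = 1/(1 − 8670) = -1/8669. Expand this rational in ℤ_17: compute digits iteratively via d_i = x_i mod 17, x_{i+1} = (x_i − d_i)/17. The first 5 digits are (1, 0, 13, 1, 16).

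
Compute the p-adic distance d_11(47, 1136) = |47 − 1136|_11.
d_11(47, 1136) = 1/121

Step 1 — x − y = 47 − 1136 = -1089. Step 2 — v_11(-1089) = 2 (factor: -1089 = −(11^2 · 9); the sign does not affect v_p). Step 3 — |x − y|_11 = 11^{-2} = 1/121.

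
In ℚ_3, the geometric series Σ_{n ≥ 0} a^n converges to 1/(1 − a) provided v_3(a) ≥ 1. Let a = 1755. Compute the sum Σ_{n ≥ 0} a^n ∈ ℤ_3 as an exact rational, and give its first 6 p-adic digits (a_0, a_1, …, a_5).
Σ a^n = 1/(1 − a) = -1/1754;  first 6 digits = (1, 0, 0, 2, 0, 1)

v_3(a) = 3 ≥ 1, so the series converges in ℤ_3 to 1/(1 − a) = 1/(1 − 1755) = -1/1754. Expand this rational in ℤ_3: compute digits iteratively via d_i = x_i mod 3, x_{i+1} = (x_i − d_i)/3. The first 6 digits are (1, 0, 0, 2, 0, 1).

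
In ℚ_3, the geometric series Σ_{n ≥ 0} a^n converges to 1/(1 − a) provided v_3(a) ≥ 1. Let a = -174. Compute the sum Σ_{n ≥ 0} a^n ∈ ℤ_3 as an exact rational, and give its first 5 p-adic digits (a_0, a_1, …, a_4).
Σ a^n = 1/(1 − a) = 1/175;  first 5 digits = (1, 2, 2, 0, 0)

v_3(a) = 1 ≥ 1, so the series converges in ℤ_3 to 1/(1 − a) = 1/(1 − (-174)) = 1/175. Expand this rational in ℤ_3: compute digits iteratively via d_i = x_i mod 3, x_{i+1} = (x_i − d_i)/3. The first 5 digits are (1, 2, 2, 0, 0).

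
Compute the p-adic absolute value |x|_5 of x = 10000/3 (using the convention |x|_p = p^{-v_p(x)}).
|10000/3|_5 = 1/625

Step 1 — compute v_5(x) by factoring powers of 5 out of the numerator and denominator: v_5(10000/3) = 4. Step 2 — apply |x|_p = p^{-v_p(x)} = 5^{-4} = 1/625.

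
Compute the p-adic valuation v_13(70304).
v_13(70304) = 3

v_13(n) is the largest exponent k such that 13^k divides n. Factor out: 70304 = 13^3 · 32. (Sign doesn't affect v_p.) So v_13(70304) = 3.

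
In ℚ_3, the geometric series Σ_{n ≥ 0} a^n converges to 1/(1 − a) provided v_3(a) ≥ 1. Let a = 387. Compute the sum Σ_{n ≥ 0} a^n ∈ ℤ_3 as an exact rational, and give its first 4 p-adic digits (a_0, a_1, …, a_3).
Σ a^n = 1/(1 − a) = -1/386;  first 4 digits = (1, 0, 1, 2)

v_3(a) = 2 ≥ 1, so the series converges in ℤ_3 to 1/(1 − a) = 1/(1 − 387) = -1/386. Expand this rational in ℤ_3: compute digits iteratively via d_i = x_i mod 3, x_{i+1} = (x_i − d_i)/3. The first 4 digits are (1, 0, 1, 2).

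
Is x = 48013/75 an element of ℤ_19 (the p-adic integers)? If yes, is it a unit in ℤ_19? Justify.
x ∈ ℤ_19 but not a unit; v_19(x) = 3 > 0

ℤ_19 = {x ∈ ℚ_19 : v_19(x) ≥ 0} and ℤ_19^× = {x ∈ ℤ_19 : v_19(x) = 0}. Here v_19(48013/75) = v_19(num) − v_19(den) = 3; compare against these criteria.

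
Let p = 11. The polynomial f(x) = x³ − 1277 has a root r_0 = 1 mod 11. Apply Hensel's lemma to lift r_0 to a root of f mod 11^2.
r_1 = 23 (mod 121)

Hensel: r_{i+1} = r_i − f(r_i)/f′(r_i) mod 11^{i+2}, where f′(x) = 3x². Iterate:
  r_0 = 1 (mod 11)
  r_1 = 23 (mod 121)
Final: r = 23 with f(r) ≡ 0 mod 11^2.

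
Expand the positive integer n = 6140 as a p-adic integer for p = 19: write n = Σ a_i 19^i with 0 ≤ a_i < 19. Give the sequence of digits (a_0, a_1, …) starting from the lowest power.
(a_0, a_1, …) = (3, 0, 17)

Repeated division by 19 gives the digits low-to-high: 6140 = 3 + 17·19^2. Digit sequence: (3, 0, 17).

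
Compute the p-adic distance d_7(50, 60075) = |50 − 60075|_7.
d_7(50, 60075) = 1/2401

Step 1 — x − y = 50 − 60075 = -60025. Step 2 — v_7(-60025) = 4 (factor: -60025 = −(7^4 · 25); the sign does not affect v_p). Step 3 — |x − y|_7 = 7^{-4} = 1/2401.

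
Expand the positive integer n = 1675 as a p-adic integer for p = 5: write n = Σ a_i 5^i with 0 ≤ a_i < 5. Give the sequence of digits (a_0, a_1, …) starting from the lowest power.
(a_0, a_1, …) = (0, 0, 2, 3, 2)

Repeated division by 5 gives the digits low-to-high: 1675 = 2·5^2 + 3·5^3 + 2·5^4. Digit sequence: (0, 0, 2, 3, 2).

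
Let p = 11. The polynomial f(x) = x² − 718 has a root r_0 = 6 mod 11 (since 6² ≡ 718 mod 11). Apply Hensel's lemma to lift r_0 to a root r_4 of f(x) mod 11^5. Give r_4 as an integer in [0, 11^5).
r_4 = 104385 (mod 161051)

Hensel's recurrence: r_{i+1} = r_i − f(r_i)·(f′(r_i))^{-1} mod 11^{i+2}, with f′(x) = 2x. Iterate:
  r_0 = 6 (mod 11)
  r_1 = 83 (mod 121)
  r_2 = 567 (mod 1331)
  r_3 = 1898 (mod 14641)
  r_4 = 104385 (mod 161051)
Final: r_4 = 104385, and one checks f(r_4) ≡ 0 mod 11^5.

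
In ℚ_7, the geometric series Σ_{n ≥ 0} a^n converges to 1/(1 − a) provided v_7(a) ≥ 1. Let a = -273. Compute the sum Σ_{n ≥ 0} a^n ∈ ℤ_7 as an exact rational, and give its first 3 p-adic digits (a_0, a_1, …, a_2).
Σ a^n = 1/(1 − a) = 1/274;  first 3 digits = (1, 3, 3)

v_7(a) = 1 ≥ 1, so the series converges in ℤ_7 to 1/(1 − a) = 1/(1 − (-273)) = 1/274. Expand this rational in ℤ_7: compute digits iteratively via d_i = x_i mod 7, x_{i+1} = (x_i − d_i)/7. The first 3 digits are (1, 3, 3).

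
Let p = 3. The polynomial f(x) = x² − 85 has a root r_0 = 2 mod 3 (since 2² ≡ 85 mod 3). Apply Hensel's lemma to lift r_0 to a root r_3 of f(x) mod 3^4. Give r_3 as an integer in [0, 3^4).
r_3 = 2 (mod 81)

Hensel's recurrence: r_{i+1} = r_i − f(r_i)·(f′(r_i))^{-1} mod 3^{i+2}, with f′(x) = 2x. Iterate:
  r_0 = 2 (mod 3)
  r_1 = 2 (mod 9)
  r_2 = 2 (mod 27)
  r_3 = 2 (mod 81)
Final: r_3 = 2, and one checks f(r_3) ≡ 0 mod 3^4.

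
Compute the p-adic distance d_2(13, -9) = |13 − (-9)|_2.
d_2(13, -9) = 1/2

Step 1 — x − y = 13 − (-9) = 22. Step 2 — v_2(22) = 1 (factor: 22 = (2^1 · 11); the sign does not affect v_p). Step 3 — |x − y|_2 = 2^{-1} = 1/2.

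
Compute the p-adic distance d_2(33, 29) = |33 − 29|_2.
d_2(33, 29) = 1/4

Step 1 — x − y = 33 − 29 = 4. Step 2 — v_2(4) = 2 (factor: 4 = (2^2 · 1); the sign does not affect v_p). Step 3 — |x − y|_2 = 2^{-2} = 1/4.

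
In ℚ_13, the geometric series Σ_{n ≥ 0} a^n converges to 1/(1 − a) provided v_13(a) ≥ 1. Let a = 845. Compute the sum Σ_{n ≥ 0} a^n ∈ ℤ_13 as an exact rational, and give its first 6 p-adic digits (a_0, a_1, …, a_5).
Σ a^n = 1/(1 − a) = -1/844;  first 6 digits = (1, 0, 5, 0, 12, 1)

v_13(a) = 2 ≥ 1, so the series converges in ℤ_13 to 1/(1 − a) = 1/(1 − 845) = -1/844. Expand this rational in ℤ_13: compute digits iteratively via d_i = x_i mod 13, x_{i+1} = (x_i − d_i)/13. The first 6 digits are (1, 0, 5, 0, 12, 1).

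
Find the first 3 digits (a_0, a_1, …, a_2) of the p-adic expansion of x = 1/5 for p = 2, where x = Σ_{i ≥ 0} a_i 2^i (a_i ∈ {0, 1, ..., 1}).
(a_0, …, a_2) = (1, 0, 1)

v_2(1/5) = 0 (numerator and denominator both coprime to 2), so x ∈ ℤ_2^×. Compute digits iteratively via a_i = x_i mod 2, x_{i+1} = (x_i − a_i)/2, with x_0 = x:
  x_0 = 1/5;  a_0 = 1;  x_1 = (x_0 − 1)/2 = -2/5
  x_1 = -2/5;  a_1 = 0;  x_2 = (x_1 − 0)/2 = -1/5
  x_2 = -1/5;  a_2 = 1;  x_3 = (x_2 − 1)/2 = -3/5
Digits: (1, 0, 1).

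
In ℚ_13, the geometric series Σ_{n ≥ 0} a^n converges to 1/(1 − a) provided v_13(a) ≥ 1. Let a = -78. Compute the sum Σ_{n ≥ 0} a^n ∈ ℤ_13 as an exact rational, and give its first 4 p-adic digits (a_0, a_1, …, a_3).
Σ a^n = 1/(1 − a) = 1/79;  first 4 digits = (1, 7, 9, 7)

v_13(a) = 1 ≥ 1, so the series converges in ℤ_13 to 1/(1 − a) = 1/(1 − (-78)) = 1/79. Expand this rational in ℤ_13: compute digits iteratively via d_i = x_i mod 13, x_{i+1} = (x_i − d_i)/13. The first 4 digits are (1, 7, 9, 7).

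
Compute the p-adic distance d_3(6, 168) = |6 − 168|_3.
d_3(6, 168) = 1/81

Step 1 — x − y = 6 − 168 = -162. Step 2 — v_3(-162) = 4 (factor: -162 = −(3^4 · 2); the sign does not affect v_p). Step 3 — |x − y|_3 = 3^{-4} = 1/81.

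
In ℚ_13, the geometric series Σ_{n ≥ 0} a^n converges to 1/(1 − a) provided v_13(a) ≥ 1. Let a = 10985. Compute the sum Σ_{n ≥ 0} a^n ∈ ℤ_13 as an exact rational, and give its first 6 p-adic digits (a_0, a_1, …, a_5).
Σ a^n = 1/(1 − a) = -1/10984;  first 6 digits = (1, 0, 0, 5, 0, 0)

v_13(a) = 3 ≥ 1, so the series converges in ℤ_13 to 1/(1 − a) = 1/(1 − 10985) = -1/10984. Expand this rational in ℤ_13: compute digits iteratively via d_i = x_i mod 13, x_{i+1} = (x_i − d_i)/13. The first 6 digits are (1, 0, 0, 5, 0, 0).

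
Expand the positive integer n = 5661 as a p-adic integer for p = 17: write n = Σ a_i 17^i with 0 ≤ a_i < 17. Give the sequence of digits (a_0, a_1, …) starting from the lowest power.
(a_0, a_1, …) = (0, 10, 2, 1)

Repeated division by 17 gives the digits low-to-high: 5661 = 10·17^1 + 2·17^2 + 1·17^3. Digit sequence: (0, 10, 2, 1).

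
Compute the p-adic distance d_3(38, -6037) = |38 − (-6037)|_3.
d_3(38, -6037) = 1/243

Step 1 — x − y = 38 − (-6037) = 6075. Step 2 — v_3(6075) = 5 (factor: 6075 = (3^5 · 25); the sign does not affect v_p). Step 3 — |x − y|_3 = 3^{-5} = 1/243.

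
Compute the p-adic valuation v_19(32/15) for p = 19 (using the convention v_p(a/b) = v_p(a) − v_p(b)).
v_19(32/15) = 0

Factor powers of 19 from the numerator and denominator of the reduced fraction: 32 = 19^0 · 32 and 15 = 19^0 · 15. Apply v_p(a/b) = v_p(a) − v_p(b): v_19(32/15) = 0 − 0 = 0.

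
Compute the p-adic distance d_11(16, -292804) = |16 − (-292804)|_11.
d_11(16, -292804) = 1/14641

Step 1 — x − y = 16 − (-292804) = 292820. Step 2 — v_11(292820) = 4 (factor: 292820 = (11^4 · 20); the sign does not affect v_p). Step 3 — |x − y|_11 = 11^{-4} = 1/14641.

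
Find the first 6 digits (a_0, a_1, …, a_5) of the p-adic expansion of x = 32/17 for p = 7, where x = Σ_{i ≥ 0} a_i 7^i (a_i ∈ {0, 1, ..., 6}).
(a_0, …, a_5) = (6, 6, 4, 3, 4, 1)

v_7(32/17) = 0 (numerator and denominator both coprime to 7), so x ∈ ℤ_7^×. Compute digits iteratively via a_i = x_i mod 7, x_{i+1} = (x_i − a_i)/7, with x_0 = x:
  x_0 = 32/17;  a_0 = 6;  x_1 = (x_0 − 6)/7 = -10/17
  x_1 = -10/17;  a_1 = 6;  x_2 = (x_1 − 6)/7 = -16/17
  x_2 = -16/17;  a_2 = 4;  x_3 = (x_2 − 4)/7 = -12/17
  x_3 = -12/17;  a_3 = 3;  x_4 = (x_3 − 3)/7 = -9/17
  x_4 = -9/17;  a_4 = 4;  x_5 = (x_4 − 4)/7 = -11/17
  x_5 = -11/17;  a_5 = 1;  x_6 = (x_5 − 1)/7 = -4/17
Digits: (6, 6, 4, 3, 4, 1).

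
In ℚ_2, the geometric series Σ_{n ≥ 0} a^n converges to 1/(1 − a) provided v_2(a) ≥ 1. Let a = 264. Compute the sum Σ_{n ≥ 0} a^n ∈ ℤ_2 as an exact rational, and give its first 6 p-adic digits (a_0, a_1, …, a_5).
Σ a^n = 1/(1 − a) = -1/263;  first 6 digits = (1, 0, 0, 1, 0, 0)

v_2(a) = 3 ≥ 1, so the series converges in ℤ_2 to 1/(1 − a) = 1/(1 − 264) = -1/263. Expand this rational in ℤ_2: compute digits iteratively via d_i = x_i mod 2, x_{i+1} = (x_i − d_i)/2. The first 6 digits are (1, 0, 0, 1, 0, 0).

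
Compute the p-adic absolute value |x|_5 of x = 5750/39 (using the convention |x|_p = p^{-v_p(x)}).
|5750/39|_5 = 1/125

Step 1 — compute v_5(x) by factoring powers of 5 out of the numerator and denominator: v_5(5750/39) = 3. Step 2 — apply |x|_p = p^{-v_p(x)} = 5^{-3} = 1/125.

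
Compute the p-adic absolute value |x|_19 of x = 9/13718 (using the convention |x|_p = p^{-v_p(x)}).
|9/13718|_19 = 6859

Step 1 — compute v_19(x) by factoring powers of 19 out of the numerator and denominator: v_19(9/13718) = -3. Step 2 — apply |x|_p = p^{-v_p(x)} = 19^{3} = 6859.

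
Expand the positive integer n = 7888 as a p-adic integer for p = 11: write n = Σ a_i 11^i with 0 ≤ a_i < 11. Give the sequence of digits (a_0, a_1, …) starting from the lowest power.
(a_0, a_1, …) = (1, 2, 10, 5)

Repeated division by 11 gives the digits low-to-high: 7888 = 1 + 2·11^1 + 10·11^2 + 5·11^3. Digit sequence: (1, 2, 10, 5).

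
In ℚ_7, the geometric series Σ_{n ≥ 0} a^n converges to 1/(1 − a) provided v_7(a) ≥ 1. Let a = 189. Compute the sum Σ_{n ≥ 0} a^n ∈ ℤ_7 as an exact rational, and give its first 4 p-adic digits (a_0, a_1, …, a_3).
Σ a^n = 1/(1 − a) = -1/188;  first 4 digits = (1, 6, 4, 5)

v_7(a) = 1 ≥ 1, so the series converges in ℤ_7 to 1/(1 − a) = 1/(1 − 189) = -1/188. Expand this rational in ℤ_7: compute digits iteratively via d_i = x_i mod 7, x_{i+1} = (x_i − d_i)/7. The first 4 digits are (1, 6, 4, 5).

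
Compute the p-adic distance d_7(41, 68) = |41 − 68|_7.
d_7(41, 68) = 1

Step 1 — x − y = 41 − 68 = -27. Step 2 — v_7(-27) = 0 (factor: -27 = −(7^0 · 27); the sign does not affect v_p). Step 3 — |x − y|_7 = 7^{0} = 1.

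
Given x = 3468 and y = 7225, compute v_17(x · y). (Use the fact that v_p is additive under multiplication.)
v_17(25056300) = 4

v_p(x) = 2 (factor: 3468 = 17^2 · 12); v_p(y) = 2 (factor: 7225 = 17^2 · 25). Additivity: v_p(xy) = v_p(x) + v_p(y) = 2 + 2 = 4. (Direct check: xy = 25056300 = 17^4 · (300).)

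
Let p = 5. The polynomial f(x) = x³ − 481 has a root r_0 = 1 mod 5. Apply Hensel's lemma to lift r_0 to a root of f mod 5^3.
r_2 = 61 (mod 125)

Hensel: r_{i+1} = r_i − f(r_i)/f′(r_i) mod 5^{i+2}, where f′(x) = 3x². Iterate:
  r_0 = 1 (mod 5)
  r_1 = 11 (mod 25)
  r_2 = 61 (mod 125)
Final: r = 61 with f(r) ≡ 0 mod 5^3.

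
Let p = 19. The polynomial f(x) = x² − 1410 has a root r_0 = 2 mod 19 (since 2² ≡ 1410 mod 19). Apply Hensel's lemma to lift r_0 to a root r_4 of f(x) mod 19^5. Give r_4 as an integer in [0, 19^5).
r_4 = 1661495 (mod 2476099)

Hensel's recurrence: r_{i+1} = r_i − f(r_i)·(f′(r_i))^{-1} mod 19^{i+2}, with f′(x) = 2x. Iterate:
  r_0 = 2 (mod 19)
  r_1 = 173 (mod 361)
  r_2 = 1617 (mod 6859)
  r_3 = 97643 (mod 130321)
  r_4 = 1661495 (mod 2476099)
Final: r_4 = 1661495, and one checks f(r_4) ≡ 0 mod 19^5.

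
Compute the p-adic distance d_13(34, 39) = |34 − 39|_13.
d_13(34, 39) = 1

Step 1 — x − y = 34 − 39 = -5. Step 2 — v_13(-5) = 0 (factor: -5 = −(13^0 · 5); the sign does not affect v_p). Step 3 — |x − y|_13 = 13^{0} = 1.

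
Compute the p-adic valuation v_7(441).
v_7(441) = 2

v_7(n) is the largest exponent k such that 7^k divides n. Factor out: 441 = 7^2 · 9. (Sign doesn't affect v_p.) So v_7(441) = 2.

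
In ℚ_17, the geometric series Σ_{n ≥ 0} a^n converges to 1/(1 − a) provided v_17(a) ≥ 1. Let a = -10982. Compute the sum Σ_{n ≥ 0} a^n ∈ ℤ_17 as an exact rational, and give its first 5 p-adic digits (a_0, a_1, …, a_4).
Σ a^n = 1/(1 − a) = 1/10983;  first 5 digits = (1, 0, 13, 14, 15)

v_17(a) = 2 ≥ 1, so the series converges in ℤ_17 to 1/(1 − a) = 1/(1 − (-10982)) = 1/10983. Expand this rational in ℤ_17: compute digits iteratively via d_i = x_i mod 17, x_{i+1} = (x_i − d_i)/17. The first 5 digits are (1, 0, 13, 14, 15).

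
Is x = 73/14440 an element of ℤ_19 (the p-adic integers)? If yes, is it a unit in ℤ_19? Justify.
x ∉ ℤ_19 (v_19(x) = -2 < 0)

ℤ_19 = {x ∈ ℚ_19 : v_19(x) ≥ 0} and ℤ_19^× = {x ∈ ℤ_19 : v_19(x) = 0}. Here v_19(73/14440) = v_19(num) − v_19(den) = -2; compare against these criteria.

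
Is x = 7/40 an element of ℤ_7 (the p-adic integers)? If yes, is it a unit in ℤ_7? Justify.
x ∈ ℤ_7 but not a unit; v_7(x) = 1 > 0

ℤ_7 = {x ∈ ℚ_7 : v_7(x) ≥ 0} and ℤ_7^× = {x ∈ ℤ_7 : v_7(x) = 0}. Here v_7(7/40) = v_7(num) − v_7(den) = 1; compare against these criteria.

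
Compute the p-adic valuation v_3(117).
v_3(117) = 2

v_3(n) is the largest exponent k such that 3^k divides n. Factor out: 117 = 3^2 · 13. (Sign doesn't affect v_p.) So v_3(117) = 2.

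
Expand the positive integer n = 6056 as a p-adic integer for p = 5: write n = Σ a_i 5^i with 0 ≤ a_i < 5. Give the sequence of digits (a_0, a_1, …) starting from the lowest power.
(a_0, a_1, …) = (1, 1, 2, 3, 4, 1)

Repeated division by 5 gives the digits low-to-high: 6056 = 1 + 1·5^1 + 2·5^2 + 3·5^3 + 4·5^4 + 1·5^5. Digit sequence: (1, 1, 2, 3, 4, 1).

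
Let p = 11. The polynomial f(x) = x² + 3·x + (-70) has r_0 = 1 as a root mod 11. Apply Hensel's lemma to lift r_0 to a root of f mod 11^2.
r_1 = 111 (mod 121)

Hensel: r_{i+1} = r_i − f(r_i)·(f′(r_i))^{-1} mod 11^{i+2}, f′(x) = 2x + 3. Iterate:
  r_0 = 1 (mod 11)
  r_1 = 111 (mod 121)
Final: r = 111 satisfies f(r) ≡ 0 mod 11^2.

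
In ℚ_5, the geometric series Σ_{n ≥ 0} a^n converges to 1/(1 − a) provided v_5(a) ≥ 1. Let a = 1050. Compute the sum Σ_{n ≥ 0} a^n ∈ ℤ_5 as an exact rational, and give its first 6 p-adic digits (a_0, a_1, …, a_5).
Σ a^n = 1/(1 − a) = -1/1049;  first 6 digits = (1, 0, 2, 3, 0, 3)

v_5(a) = 2 ≥ 1, so the series converges in ℤ_5 to 1/(1 − a) = 1/(1 − 1050) = -1/1049. Expand this rational in ℤ_5: compute digits iteratively via d_i = x_i mod 5, x_{i+1} = (x_i − d_i)/5. The first 6 digits are (1, 0, 2, 3, 0, 3).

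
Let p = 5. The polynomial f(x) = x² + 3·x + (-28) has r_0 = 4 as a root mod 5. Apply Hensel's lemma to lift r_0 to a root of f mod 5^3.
r_2 = 4 (mod 125)

Hensel: r_{i+1} = r_i − f(r_i)·(f′(r_i))^{-1} mod 5^{i+2}, f′(x) = 2x + 3. Iterate:
  r_0 = 4 (mod 5)
  r_1 = 4 (mod 25)
  r_2 = 4 (mod 125)
Final: r = 4 satisfies f(r) ≡ 0 mod 5^3.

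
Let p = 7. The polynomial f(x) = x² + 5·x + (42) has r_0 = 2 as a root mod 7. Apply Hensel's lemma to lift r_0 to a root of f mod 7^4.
r_3 = 2081 (mod 2401)

Hensel: r_{i+1} = r_i − f(r_i)·(f′(r_i))^{-1} mod 7^{i+2}, f′(x) = 2x + 5. Iterate:
  r_0 = 2 (mod 7)
  r_1 = 23 (mod 49)
  r_2 = 23 (mod 343)
  r_3 = 2081 (mod 2401)
Final: r = 2081 satisfies f(r) ≡ 0 mod 7^4.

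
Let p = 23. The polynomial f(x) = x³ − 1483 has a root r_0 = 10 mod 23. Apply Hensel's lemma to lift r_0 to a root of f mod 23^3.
r_2 = 11602 (mod 12167)

Hensel: r_{i+1} = r_i − f(r_i)/f′(r_i) mod 23^{i+2}, where f′(x) = 3x². Iterate:
  r_0 = 10 (mod 23)
  r_1 = 493 (mod 529)
  r_2 = 11602 (mod 12167)
Final: r = 11602 with f(r) ≡ 0 mod 23^3.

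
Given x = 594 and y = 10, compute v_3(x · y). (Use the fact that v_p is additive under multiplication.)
v_3(5940) = 3

v_p(x) = 3 (factor: 594 = 3^3 · 22); v_p(y) = 0 (factor: 10 = 3^0 · 10). Additivity: v_p(xy) = v_p(x) + v_p(y) = 3 + 0 = 3. (Direct check: xy = 5940 = 3^3 · (220).)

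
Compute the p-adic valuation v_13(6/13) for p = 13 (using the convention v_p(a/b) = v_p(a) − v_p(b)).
v_13(6/13) = -1

Factor powers of 13 from the numerator and denominator of the reduced fraction: 6 = 13^0 · 6 and 13 = 13^1 · 1. Apply v_p(a/b) = v_p(a) − v_p(b): v_13(6/13) = 0 − 1 = -1.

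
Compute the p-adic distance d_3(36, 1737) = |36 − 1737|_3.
d_3(36, 1737) = 1/243

Step 1 — x − y = 36 − 1737 = -1701. Step 2 — v_3(-1701) = 5 (factor: -1701 = −(3^5 · 7); the sign does not affect v_p). Step 3 — |x − y|_3 = 3^{-5} = 1/243.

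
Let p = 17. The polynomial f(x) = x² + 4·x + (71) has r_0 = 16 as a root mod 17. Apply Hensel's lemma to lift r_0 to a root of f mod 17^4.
r_3 = 63256 (mod 83521)

Hensel: r_{i+1} = r_i − f(r_i)·(f′(r_i))^{-1} mod 17^{i+2}, f′(x) = 2x + 4. Iterate:
  r_0 = 16 (mod 17)
  r_1 = 254 (mod 289)
  r_2 = 4300 (mod 4913)
  r_3 = 63256 (mod 83521)
Final: r = 63256 satisfies f(r) ≡ 0 mod 17^4.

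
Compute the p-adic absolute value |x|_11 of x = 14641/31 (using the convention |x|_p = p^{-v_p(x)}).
|14641/31|_11 = 1/14641

Step 1 — compute v_11(x) by factoring powers of 11 out of the numerator and denominator: v_11(14641/31) = 4. Step 2 — apply |x|_p = p^{-v_p(x)} = 11^{-4} = 1/14641.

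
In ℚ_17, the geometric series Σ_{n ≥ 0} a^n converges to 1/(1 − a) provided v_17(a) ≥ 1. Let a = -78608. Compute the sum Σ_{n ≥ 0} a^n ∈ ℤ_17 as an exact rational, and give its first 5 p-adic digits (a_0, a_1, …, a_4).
Σ a^n = 1/(1 − a) = 1/78609;  first 5 digits = (1, 0, 0, 1, 16)

v_17(a) = 3 ≥ 1, so the series converges in ℤ_17 to 1/(1 − a) = 1/(1 − (-78608)) = 1/78609. Expand this rational in ℤ_17: compute digits iteratively via d_i = x_i mod 17, x_{i+1} = (x_i − d_i)/17. The first 5 digits are (1, 0, 0, 1, 16).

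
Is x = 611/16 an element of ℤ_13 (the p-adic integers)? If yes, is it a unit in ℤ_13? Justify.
x ∈ ℤ_13 but not a unit; v_13(x) = 1 > 0

ℤ_13 = {x ∈ ℚ_13 : v_13(x) ≥ 0} and ℤ_13^× = {x ∈ ℤ_13 : v_13(x) = 0}. Here v_13(611/16) = v_13(num) − v_13(den) = 1; compare against these criteria.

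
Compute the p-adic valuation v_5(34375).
v_5(34375) = 5

v_5(n) is the largest exponent k such that 5^k divides n. Factor out: 34375 = 5^5 · 11. (Sign doesn't affect v_p.) So v_5(34375) = 5.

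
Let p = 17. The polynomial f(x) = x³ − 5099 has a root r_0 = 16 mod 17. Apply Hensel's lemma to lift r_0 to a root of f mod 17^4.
r_3 = 42159 (mod 83521)

Hensel: r_{i+1} = r_i − f(r_i)/f′(r_i) mod 17^{i+2}, where f′(x) = 3x². Iterate:
  r_0 = 16 (mod 17)
  r_1 = 254 (mod 289)
  r_2 = 2855 (mod 4913)
  r_3 = 42159 (mod 83521)
Final: r = 42159 with f(r) ≡ 0 mod 17^4.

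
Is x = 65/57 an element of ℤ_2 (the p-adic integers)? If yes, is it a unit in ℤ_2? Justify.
x ∈ ℤ_2^× (unit); v_2(x) = 0

ℤ_2 = {x ∈ ℚ_2 : v_2(x) ≥ 0} and ℤ_2^× = {x ∈ ℤ_2 : v_2(x) = 0}. Here v_2(65/57) = v_2(num) − v_2(den) = 0; compare against these criteria.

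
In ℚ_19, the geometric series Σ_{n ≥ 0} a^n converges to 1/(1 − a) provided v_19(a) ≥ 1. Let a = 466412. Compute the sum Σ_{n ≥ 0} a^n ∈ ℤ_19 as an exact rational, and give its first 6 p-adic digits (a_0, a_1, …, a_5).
Σ a^n = 1/(1 − a) = -1/466411;  first 6 digits = (1, 0, 0, 11, 3, 0)

v_19(a) = 3 ≥ 1, so the series converges in ℤ_19 to 1/(1 − a) = 1/(1 − 466412) = -1/466411. Expand this rational in ℤ_19: compute digits iteratively via d_i = x_i mod 19, x_{i+1} = (x_i − d_i)/19. The first 6 digits are (1, 0, 0, 11, 3, 0).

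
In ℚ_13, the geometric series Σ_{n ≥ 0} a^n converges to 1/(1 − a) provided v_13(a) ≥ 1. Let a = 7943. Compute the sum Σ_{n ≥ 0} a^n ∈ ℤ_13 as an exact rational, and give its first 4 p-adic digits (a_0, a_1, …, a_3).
Σ a^n = 1/(1 − a) = -1/7942;  first 4 digits = (1, 0, 8, 3)

v_13(a) = 2 ≥ 1, so the series converges in ℤ_13 to 1/(1 − a) = 1/(1 − 7943) = -1/7942. Expand this rational in ℤ_13: compute digits iteratively via d_i = x_i mod 13, x_{i+1} = (x_i − d_i)/13. The first 4 digits are (1, 0, 8, 3).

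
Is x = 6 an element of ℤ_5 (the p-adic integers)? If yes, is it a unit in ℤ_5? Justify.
x ∈ ℤ_5^× (unit); v_5(x) = 0

ℤ_5 = {x ∈ ℚ_5 : v_5(x) ≥ 0} and ℤ_5^× = {x ∈ ℤ_5 : v_5(x) = 0}. Here v_5(6) = v_5(num) − v_5(den) = 0; compare against these criteria.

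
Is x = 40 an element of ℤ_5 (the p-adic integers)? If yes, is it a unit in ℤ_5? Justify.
x ∈ ℤ_5 but not a unit; v_5(x) = 1 > 0

ℤ_5 = {x ∈ ℚ_5 : v_5(x) ≥ 0} and ℤ_5^× = {x ∈ ℤ_5 : v_5(x) = 0}. Here v_5(40) = v_5(num) − v_5(den) = 1; compare against these criteria.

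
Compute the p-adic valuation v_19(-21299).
v_19(-21299) = 2

v_19(n) is the largest exponent k such that 19^k divides n. Factor out: -21299 = -19^2 · 59. (Sign doesn't affect v_p.) So v_19(-21299) = 2.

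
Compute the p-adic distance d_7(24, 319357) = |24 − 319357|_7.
d_7(24, 319357) = 1/16807

Step 1 — x − y = 24 − 319357 = -319333. Step 2 — v_7(-319333) = 5 (factor: -319333 = −(7^5 · 19); the sign does not affect v_p). Step 3 — |x − y|_7 = 7^{-5} = 1/16807.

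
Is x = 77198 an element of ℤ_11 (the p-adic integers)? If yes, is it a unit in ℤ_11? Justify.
x ∈ ℤ_11 but not a unit; v_11(x) = 3 > 0

ℤ_11 = {x ∈ ℚ_11 : v_11(x) ≥ 0} and ℤ_11^× = {x ∈ ℤ_11 : v_11(x) = 0}. Here v_11(77198) = v_11(num) − v_11(den) = 3; compare against these criteria.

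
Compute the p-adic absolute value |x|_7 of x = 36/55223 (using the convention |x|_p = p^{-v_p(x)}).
|36/55223|_7 = 2401

Step 1 — compute v_7(x) by factoring powers of 7 out of the numerator and denominator: v_7(36/55223) = -4. Step 2 — apply |x|_p = p^{-v_p(x)} = 7^{4} = 2401.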